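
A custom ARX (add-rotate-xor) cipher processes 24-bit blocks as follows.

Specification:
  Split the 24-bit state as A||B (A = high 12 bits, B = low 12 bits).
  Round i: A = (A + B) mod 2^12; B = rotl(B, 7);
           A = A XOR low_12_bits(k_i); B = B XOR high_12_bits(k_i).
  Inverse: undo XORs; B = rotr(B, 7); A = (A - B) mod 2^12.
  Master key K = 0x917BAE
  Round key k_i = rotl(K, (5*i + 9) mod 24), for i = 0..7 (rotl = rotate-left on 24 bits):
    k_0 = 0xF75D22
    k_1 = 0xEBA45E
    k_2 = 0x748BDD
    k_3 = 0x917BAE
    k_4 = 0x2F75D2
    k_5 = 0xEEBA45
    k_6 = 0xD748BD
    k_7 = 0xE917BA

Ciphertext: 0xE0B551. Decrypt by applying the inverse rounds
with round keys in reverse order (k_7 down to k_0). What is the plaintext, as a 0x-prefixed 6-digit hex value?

0x703D66

s_0 = ciphertext = 0xE0B551
s_1 = InvRound(s_0, k_7) = 0x19A817
s_2 = InvRound(s_1, k_6) = 0xCBDC6A
s_3 = InvRound(s_2, k_5) = 0x6D3025
s_4 = InvRound(s_3, k_4) = 0x8BCA45
s_5 = InvRound(s_4, k_3) = 0x8CCA46
s_6 = InvRound(s_5, k_2) = 0x1371DA
s_7 = InvRound(s_6, k_1) = 0x94BC1E
s_8 = InvRound(s_7, k_0) = 0x703D66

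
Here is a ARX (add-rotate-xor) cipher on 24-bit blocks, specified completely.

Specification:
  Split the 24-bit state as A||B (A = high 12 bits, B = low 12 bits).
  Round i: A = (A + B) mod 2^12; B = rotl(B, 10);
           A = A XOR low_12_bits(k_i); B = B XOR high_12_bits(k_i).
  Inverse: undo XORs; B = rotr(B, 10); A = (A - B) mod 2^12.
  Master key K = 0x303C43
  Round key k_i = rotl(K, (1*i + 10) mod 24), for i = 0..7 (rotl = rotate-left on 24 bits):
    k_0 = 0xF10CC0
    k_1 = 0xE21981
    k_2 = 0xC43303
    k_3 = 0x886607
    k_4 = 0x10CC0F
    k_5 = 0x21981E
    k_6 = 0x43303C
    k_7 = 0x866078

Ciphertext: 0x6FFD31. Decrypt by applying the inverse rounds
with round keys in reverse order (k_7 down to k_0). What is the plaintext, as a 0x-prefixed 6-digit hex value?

s_0 = ciphertext = 0x6FFD31
s_1 = InvRound(s_0, k_7) = 0x12A55D
s_2 = InvRound(s_1, k_6) = 0xB5E5B8
s_3 = InvRound(s_2, k_5) = 0x4BBE85
s_4 = InvRound(s_3, k_4) = 0xA8DE27
s_5 = InvRound(s_4, k_3) = 0x205A85
s_6 = InvRound(s_5, k_2) = 0x5EDB19
s_7 = InvRound(s_6, k_1) = 0x78B4E1
s_8 = InvRound(s_7, k_0) = 0xB85FC6

0xB85FC6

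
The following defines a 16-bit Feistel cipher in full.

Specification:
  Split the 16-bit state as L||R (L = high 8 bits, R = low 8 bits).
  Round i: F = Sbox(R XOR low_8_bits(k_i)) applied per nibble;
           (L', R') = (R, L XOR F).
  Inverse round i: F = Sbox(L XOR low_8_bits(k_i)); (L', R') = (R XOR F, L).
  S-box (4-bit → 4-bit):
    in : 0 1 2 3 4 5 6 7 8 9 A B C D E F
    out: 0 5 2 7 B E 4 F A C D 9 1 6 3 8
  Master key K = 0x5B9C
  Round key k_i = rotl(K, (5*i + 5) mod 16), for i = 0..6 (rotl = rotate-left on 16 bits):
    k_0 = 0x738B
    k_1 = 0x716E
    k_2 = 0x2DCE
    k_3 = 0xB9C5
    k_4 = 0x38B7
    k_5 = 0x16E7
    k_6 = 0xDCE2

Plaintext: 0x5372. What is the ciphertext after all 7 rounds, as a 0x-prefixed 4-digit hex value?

s_0 = plaintext = 0x5372
s_1 = Round(s_0, k_0) = 0x72DF
s_2 = Round(s_1, k_1) = 0xDFE7
s_3 = Round(s_2, k_2) = 0xE7F3
s_4 = Round(s_3, k_3) = 0xF393
s_5 = Round(s_4, k_4) = 0x93D8
s_6 = Round(s_5, k_5) = 0xD8EB
s_7 = Round(s_6, k_6) = 0xEBD4

0xEBD4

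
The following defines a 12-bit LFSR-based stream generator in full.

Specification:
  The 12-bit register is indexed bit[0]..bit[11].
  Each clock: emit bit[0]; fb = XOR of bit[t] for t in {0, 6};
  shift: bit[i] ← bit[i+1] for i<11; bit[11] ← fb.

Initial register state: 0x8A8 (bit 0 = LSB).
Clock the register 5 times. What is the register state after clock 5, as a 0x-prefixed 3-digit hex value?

0x545

reg_0 = 0x8A8
clock 1: out=0, reg = 0x454
clock 2: out=0, reg = 0xA2A
clock 3: out=0, reg = 0x515
clock 4: out=1, reg = 0xA8A
clock 5: out=0, reg = 0x545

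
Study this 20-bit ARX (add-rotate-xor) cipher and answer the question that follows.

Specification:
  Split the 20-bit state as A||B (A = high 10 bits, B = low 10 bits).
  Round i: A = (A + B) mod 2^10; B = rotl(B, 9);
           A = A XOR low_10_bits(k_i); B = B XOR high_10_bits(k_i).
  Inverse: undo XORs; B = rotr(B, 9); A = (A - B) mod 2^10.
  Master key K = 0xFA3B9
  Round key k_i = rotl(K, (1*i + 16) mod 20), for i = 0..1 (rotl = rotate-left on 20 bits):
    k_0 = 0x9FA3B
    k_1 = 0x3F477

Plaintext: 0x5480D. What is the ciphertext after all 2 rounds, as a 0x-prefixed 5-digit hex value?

0xEACC1

s_0 = plaintext = 0x5480D
s_1 = Round(s_0, k_0) = 0xD9078
s_2 = Round(s_1, k_1) = 0xEACC1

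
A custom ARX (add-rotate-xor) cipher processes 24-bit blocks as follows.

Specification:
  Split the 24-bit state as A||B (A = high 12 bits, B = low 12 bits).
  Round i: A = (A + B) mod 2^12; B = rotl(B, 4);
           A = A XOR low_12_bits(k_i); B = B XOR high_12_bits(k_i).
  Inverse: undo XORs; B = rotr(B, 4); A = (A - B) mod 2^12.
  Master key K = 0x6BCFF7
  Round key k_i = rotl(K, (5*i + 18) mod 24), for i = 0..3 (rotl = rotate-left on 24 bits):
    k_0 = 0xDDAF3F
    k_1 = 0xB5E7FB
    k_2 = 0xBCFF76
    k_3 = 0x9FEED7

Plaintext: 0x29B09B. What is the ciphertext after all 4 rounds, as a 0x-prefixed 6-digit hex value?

s_0 = plaintext = 0x29B09B
s_1 = Round(s_0, k_0) = 0xC0946A
s_2 = Round(s_1, k_1) = 0x788DFA
s_3 = Round(s_2, k_2) = 0xAF4462
s_4 = Round(s_3, k_3) = 0x181FDA

0x181FDA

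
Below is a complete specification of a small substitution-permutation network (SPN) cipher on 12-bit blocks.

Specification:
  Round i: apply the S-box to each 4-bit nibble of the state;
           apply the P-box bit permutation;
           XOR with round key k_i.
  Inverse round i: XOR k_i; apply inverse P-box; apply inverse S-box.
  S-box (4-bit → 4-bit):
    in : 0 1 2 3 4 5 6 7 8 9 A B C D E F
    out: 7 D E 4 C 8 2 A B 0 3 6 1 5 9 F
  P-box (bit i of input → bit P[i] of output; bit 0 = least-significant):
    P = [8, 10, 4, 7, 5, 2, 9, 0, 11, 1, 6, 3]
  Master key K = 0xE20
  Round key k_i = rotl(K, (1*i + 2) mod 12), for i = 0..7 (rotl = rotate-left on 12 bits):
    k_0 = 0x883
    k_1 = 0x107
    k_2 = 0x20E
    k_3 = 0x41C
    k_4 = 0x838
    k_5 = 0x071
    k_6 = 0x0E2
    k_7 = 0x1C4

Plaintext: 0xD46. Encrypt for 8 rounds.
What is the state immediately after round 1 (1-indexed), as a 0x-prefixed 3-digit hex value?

0x6C2

s_0 = plaintext = 0xD46
s_1 = Round(s_0, k_0) = 0x6C2
s_2 = Round(s_1, k_1) = 0x5B5
s_3 = Round(s_2, k_2) = 0x082
s_4 = Round(s_3, k_3) = 0x8EB
s_5 = Round(s_4, k_4) = 0x403
s_6 = Round(s_5, k_5) = 0x20D
s_7 = Round(s_6, k_6) = 0x39C
s_8 = Round(s_7, k_7) = 0x084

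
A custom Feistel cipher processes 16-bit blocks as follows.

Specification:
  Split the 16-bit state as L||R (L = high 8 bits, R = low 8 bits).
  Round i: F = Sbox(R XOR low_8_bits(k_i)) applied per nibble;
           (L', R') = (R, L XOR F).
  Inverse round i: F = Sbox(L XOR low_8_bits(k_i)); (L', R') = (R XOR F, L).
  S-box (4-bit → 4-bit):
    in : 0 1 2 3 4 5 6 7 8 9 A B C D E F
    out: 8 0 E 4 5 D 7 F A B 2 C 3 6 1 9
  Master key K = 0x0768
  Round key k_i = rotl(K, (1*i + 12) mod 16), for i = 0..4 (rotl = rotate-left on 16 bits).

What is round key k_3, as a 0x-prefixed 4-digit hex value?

K = 0x0768
k_0 = rotl(K, (1*0+12) mod 16) = rotl(K, 12) = 0x8076
k_1 = rotl(K, (1*1+12) mod 16) = rotl(K, 13) = 0x00ED
k_2 = rotl(K, (1*2+12) mod 16) = rotl(K, 14) = 0x01DA
k_3 = rotl(K, (1*3+12) mod 16) = rotl(K, 15) = 0x03B4

0x03B4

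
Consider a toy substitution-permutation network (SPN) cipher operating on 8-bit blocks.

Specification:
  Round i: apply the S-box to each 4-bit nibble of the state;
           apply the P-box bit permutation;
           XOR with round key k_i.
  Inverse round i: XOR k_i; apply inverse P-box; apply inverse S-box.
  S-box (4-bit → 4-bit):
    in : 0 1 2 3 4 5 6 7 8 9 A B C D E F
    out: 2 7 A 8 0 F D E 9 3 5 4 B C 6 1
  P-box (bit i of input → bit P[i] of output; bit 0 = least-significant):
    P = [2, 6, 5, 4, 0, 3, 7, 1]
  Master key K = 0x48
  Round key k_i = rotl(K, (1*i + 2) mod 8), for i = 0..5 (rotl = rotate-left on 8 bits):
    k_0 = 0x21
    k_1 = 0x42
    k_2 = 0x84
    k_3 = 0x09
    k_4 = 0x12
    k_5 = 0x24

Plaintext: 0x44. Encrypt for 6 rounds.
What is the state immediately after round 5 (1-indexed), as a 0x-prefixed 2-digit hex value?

s_0 = plaintext = 0x44
s_1 = Round(s_0, k_0) = 0x21
s_2 = Round(s_1, k_1) = 0x2C
s_3 = Round(s_2, k_2) = 0xDA
s_4 = Round(s_3, k_3) = 0xAF
s_5 = Round(s_4, k_4) = 0x97
s_6 = Round(s_5, k_5) = 0x5D

0x97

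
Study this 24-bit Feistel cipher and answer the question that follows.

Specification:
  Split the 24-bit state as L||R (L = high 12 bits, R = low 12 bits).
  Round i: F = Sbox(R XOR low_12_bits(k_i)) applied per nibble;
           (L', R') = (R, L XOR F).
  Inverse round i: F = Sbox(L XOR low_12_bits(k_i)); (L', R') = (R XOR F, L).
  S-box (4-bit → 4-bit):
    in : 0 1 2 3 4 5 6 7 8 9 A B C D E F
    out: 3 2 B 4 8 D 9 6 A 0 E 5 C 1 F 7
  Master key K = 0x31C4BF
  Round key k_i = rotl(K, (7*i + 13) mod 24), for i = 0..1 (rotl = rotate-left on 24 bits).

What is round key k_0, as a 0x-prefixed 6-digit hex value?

0x97E638

K = 0x31C4BF
k_0 = rotl(K, (7*0+13) mod 24) = rotl(K, 13) = 0x97E638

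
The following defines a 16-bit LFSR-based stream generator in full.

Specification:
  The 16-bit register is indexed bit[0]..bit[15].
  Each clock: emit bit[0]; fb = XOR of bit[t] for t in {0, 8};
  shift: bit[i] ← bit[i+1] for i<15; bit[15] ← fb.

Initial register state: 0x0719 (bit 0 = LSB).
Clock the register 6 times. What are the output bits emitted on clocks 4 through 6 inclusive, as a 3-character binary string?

reg_0 = 0x0719
clock 1: out=1, reg = 0x038C
clock 2: out=0, reg = 0x81C6
clock 3: out=0, reg = 0xC0E3
clock 4: out=1, reg = 0xE071
clock 5: out=1, reg = 0xF038
clock 6: out=0, reg = 0x781C

110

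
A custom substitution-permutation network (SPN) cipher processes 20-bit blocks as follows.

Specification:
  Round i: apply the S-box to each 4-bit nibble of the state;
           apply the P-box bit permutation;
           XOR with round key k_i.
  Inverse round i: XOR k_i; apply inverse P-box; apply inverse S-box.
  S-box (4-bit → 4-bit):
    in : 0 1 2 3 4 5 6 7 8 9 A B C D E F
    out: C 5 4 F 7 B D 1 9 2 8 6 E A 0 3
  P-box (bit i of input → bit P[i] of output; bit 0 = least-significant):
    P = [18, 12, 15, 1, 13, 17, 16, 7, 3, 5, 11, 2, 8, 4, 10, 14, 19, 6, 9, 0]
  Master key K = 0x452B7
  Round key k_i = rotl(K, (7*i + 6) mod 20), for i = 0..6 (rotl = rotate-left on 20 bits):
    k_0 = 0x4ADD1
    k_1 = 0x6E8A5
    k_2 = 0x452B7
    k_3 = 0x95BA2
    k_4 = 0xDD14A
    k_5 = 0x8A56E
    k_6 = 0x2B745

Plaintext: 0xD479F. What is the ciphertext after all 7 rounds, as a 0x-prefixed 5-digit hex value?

s_0 = plaintext = 0xD479F
s_1 = Round(s_0, k_0) = 0x2B888
s_2 = Round(s_1, k_1) = 0x2CE3B
s_3 = Round(s_2, k_2) = 0x7A427
s_4 = Round(s_3, k_3) = 0x4138A
s_5 = Round(s_4, k_4) = 0x5FEA4
s_6 = Round(s_5, k_5) = 0x434BF
s_7 = Round(s_6, k_6) = 0xDE83D

0xDE83D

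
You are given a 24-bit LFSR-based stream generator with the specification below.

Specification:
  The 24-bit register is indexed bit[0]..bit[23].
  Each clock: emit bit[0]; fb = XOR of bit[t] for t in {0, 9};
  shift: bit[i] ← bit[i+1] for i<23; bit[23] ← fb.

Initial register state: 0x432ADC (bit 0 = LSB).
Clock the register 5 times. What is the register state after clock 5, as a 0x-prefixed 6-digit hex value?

reg_0 = 0x432ADC
clock 1: out=0, reg = 0xA1956E
clock 2: out=0, reg = 0x50CAB7
clock 3: out=1, reg = 0x28655B
clock 4: out=1, reg = 0x9432AD
clock 5: out=1, reg = 0x4A1956

0x4A1956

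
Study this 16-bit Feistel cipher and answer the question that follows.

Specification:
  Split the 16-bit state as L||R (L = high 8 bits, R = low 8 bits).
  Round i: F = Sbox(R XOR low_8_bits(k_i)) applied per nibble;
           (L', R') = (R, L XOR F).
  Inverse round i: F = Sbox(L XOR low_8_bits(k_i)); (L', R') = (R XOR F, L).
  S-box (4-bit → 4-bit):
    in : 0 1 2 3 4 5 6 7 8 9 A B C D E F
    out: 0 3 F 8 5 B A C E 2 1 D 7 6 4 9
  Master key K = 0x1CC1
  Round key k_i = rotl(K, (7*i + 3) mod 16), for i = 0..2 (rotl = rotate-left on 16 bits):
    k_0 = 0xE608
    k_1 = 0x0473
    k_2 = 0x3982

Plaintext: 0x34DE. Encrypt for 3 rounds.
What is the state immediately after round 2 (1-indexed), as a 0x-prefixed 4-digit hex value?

0x5E28

s_0 = plaintext = 0x34DE
s_1 = Round(s_0, k_0) = 0xDE5E
s_2 = Round(s_1, k_1) = 0x5E28
s_3 = Round(s_2, k_2) = 0x284F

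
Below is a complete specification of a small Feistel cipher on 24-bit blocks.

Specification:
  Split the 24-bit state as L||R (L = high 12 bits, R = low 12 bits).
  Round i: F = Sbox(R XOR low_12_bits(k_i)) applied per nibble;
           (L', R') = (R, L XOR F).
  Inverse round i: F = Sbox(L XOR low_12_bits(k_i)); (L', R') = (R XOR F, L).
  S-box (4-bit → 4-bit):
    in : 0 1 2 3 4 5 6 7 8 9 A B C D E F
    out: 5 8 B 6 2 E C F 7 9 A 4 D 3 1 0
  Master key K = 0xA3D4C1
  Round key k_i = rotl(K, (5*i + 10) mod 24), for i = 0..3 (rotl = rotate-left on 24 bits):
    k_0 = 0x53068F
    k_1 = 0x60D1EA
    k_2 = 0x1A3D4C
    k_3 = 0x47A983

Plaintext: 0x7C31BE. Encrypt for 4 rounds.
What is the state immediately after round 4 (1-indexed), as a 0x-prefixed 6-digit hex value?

s_0 = plaintext = 0x7C31BE
s_1 = Round(s_0, k_0) = 0x1BE8AB
s_2 = Round(s_1, k_1) = 0x8AB896
s_3 = Round(s_2, k_2) = 0x896691
s_4 = Round(s_3, k_3) = 0x69181D

0x69181D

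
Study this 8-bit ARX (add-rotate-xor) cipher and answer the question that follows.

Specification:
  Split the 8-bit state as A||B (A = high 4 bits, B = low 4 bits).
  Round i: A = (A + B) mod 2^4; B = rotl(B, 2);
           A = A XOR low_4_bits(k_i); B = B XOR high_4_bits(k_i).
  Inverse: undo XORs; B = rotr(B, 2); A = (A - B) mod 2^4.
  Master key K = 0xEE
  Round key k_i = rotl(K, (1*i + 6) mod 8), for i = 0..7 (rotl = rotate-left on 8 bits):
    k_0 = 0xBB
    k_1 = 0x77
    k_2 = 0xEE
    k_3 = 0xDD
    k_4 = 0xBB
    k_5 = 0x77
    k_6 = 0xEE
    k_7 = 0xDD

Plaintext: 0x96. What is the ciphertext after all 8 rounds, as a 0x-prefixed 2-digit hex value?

0xF6

s_0 = plaintext = 0x96
s_1 = Round(s_0, k_0) = 0x42
s_2 = Round(s_1, k_1) = 0x1F
s_3 = Round(s_2, k_2) = 0xE1
s_4 = Round(s_3, k_3) = 0x29
s_5 = Round(s_4, k_4) = 0x0D
s_6 = Round(s_5, k_5) = 0xA0
s_7 = Round(s_6, k_6) = 0x4E
s_8 = Round(s_7, k_7) = 0xF6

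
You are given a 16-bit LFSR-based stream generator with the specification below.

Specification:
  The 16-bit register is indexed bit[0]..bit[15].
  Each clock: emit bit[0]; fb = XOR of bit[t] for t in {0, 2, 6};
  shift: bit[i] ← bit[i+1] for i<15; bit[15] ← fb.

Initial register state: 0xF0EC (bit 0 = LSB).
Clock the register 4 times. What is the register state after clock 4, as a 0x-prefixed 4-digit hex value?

reg_0 = 0xF0EC
clock 1: out=0, reg = 0x7876
clock 2: out=0, reg = 0x3C3B
clock 3: out=1, reg = 0x9E1D
clock 4: out=1, reg = 0x4F0E

0x4F0E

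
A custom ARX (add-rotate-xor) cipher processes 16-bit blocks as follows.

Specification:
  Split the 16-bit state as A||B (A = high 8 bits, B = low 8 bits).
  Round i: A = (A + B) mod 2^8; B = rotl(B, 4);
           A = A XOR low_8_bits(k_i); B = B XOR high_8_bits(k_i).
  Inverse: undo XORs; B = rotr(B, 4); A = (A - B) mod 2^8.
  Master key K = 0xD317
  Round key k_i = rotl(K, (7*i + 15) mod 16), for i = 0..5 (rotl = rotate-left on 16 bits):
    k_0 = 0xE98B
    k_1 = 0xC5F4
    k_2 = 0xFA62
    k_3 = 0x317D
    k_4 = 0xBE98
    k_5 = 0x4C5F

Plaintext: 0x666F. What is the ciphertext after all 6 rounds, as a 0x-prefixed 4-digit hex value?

0x740D

s_0 = plaintext = 0x666F
s_1 = Round(s_0, k_0) = 0x5E1F
s_2 = Round(s_1, k_1) = 0x8934
s_3 = Round(s_2, k_2) = 0xDFB9
s_4 = Round(s_3, k_3) = 0xE5AA
s_5 = Round(s_4, k_4) = 0x1714
s_6 = Round(s_5, k_5) = 0x740D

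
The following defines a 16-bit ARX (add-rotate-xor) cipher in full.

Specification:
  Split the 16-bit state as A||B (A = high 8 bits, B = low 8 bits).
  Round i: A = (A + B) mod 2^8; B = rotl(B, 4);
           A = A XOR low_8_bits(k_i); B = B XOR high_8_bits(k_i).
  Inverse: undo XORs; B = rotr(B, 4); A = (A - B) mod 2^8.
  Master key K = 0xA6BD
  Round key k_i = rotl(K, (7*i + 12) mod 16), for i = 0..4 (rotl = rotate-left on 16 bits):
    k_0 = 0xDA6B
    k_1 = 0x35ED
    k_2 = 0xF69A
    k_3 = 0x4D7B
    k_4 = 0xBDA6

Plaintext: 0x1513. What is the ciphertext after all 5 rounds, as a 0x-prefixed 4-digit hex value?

s_0 = plaintext = 0x1513
s_1 = Round(s_0, k_0) = 0x43EB
s_2 = Round(s_1, k_1) = 0xC38B
s_3 = Round(s_2, k_2) = 0xD44E
s_4 = Round(s_3, k_3) = 0x59A9
s_5 = Round(s_4, k_4) = 0xA427

0xA427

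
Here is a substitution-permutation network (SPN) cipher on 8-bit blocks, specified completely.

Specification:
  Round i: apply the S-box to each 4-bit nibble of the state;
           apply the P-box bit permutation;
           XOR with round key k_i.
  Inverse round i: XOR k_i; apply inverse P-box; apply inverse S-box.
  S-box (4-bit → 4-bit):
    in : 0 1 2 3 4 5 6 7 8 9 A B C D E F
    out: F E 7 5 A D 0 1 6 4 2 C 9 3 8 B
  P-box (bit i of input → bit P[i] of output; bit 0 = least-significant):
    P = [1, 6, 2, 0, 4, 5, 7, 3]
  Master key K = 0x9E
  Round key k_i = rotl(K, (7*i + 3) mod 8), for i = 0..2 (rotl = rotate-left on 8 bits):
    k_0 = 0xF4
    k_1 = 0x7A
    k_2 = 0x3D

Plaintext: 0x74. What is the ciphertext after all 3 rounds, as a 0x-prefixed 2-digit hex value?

s_0 = plaintext = 0x74
s_1 = Round(s_0, k_0) = 0xA5
s_2 = Round(s_1, k_1) = 0x5D
s_3 = Round(s_2, k_2) = 0xE7

0xE7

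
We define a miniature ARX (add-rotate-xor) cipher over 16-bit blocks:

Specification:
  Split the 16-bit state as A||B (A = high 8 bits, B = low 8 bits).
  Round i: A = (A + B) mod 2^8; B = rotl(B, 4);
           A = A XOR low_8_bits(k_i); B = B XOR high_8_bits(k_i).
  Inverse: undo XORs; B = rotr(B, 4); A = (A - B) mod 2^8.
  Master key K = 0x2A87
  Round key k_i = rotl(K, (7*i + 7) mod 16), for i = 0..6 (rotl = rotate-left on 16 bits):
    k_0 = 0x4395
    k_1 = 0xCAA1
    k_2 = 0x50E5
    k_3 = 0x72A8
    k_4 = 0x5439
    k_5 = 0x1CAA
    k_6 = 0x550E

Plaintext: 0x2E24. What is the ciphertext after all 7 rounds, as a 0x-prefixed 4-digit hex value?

0x971A

s_0 = plaintext = 0x2E24
s_1 = Round(s_0, k_0) = 0xC701
s_2 = Round(s_1, k_1) = 0x69DA
s_3 = Round(s_2, k_2) = 0xA6FD
s_4 = Round(s_3, k_3) = 0x0BAD
s_5 = Round(s_4, k_4) = 0x818E
s_6 = Round(s_5, k_5) = 0xA5F4
s_7 = Round(s_6, k_6) = 0x971A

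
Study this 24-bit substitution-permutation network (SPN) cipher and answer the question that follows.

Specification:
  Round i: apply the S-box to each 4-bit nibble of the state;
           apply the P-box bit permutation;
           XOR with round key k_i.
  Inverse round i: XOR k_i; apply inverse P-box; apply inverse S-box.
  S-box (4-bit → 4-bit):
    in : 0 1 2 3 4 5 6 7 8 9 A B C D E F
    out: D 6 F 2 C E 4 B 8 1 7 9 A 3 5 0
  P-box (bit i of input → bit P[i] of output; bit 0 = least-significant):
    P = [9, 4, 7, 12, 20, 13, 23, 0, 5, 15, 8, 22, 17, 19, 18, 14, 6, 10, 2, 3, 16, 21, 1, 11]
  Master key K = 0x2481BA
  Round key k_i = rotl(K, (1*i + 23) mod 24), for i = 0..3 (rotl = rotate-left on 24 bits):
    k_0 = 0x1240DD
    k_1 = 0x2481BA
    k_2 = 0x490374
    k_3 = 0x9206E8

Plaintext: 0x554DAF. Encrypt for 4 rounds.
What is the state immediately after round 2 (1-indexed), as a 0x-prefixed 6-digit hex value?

s_0 = plaintext = 0x554DAF
s_1 = Round(s_0, k_0) = 0xA6ACF3
s_2 = Round(s_1, k_1) = 0x4B01AC
s_3 = Round(s_2, k_2) = 0xDFFA2E
s_4 = Round(s_3, k_3) = 0x23A549

0x4B01AC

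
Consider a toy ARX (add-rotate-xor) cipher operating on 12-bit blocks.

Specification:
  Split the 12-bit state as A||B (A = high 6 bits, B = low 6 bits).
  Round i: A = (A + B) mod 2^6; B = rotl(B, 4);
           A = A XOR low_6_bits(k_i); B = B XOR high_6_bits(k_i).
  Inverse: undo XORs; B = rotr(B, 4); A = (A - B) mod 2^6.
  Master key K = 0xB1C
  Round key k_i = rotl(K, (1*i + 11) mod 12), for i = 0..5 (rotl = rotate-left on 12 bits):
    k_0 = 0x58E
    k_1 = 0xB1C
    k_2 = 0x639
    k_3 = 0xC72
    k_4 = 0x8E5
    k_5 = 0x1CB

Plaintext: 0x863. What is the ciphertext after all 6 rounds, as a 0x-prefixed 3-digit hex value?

s_0 = plaintext = 0x863
s_1 = Round(s_0, k_0) = 0x2AE
s_2 = Round(s_1, k_1) = 0x907
s_3 = Round(s_2, k_2) = 0x4A9
s_4 = Round(s_3, k_3) = 0x26B
s_5 = Round(s_4, k_4) = 0x459
s_6 = Round(s_5, k_5) = 0x851

0x851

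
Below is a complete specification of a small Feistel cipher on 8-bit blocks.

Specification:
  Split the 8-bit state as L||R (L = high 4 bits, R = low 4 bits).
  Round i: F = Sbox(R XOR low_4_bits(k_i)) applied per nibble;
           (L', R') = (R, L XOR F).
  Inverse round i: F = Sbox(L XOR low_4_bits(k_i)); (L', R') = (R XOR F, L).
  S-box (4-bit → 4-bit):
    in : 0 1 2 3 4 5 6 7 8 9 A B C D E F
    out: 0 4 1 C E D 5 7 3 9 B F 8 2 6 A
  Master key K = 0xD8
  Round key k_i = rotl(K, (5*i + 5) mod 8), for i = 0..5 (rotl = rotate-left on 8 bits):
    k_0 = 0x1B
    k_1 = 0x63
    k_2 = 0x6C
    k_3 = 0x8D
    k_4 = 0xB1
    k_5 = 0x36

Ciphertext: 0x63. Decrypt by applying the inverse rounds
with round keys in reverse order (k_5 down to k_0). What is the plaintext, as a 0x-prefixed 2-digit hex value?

0xA3

s_0 = ciphertext = 0x63
s_1 = InvRound(s_0, k_5) = 0x36
s_2 = InvRound(s_1, k_4) = 0x73
s_3 = InvRound(s_2, k_3) = 0x87
s_4 = InvRound(s_3, k_2) = 0x98
s_5 = InvRound(s_4, k_1) = 0x39
s_6 = InvRound(s_5, k_0) = 0xA3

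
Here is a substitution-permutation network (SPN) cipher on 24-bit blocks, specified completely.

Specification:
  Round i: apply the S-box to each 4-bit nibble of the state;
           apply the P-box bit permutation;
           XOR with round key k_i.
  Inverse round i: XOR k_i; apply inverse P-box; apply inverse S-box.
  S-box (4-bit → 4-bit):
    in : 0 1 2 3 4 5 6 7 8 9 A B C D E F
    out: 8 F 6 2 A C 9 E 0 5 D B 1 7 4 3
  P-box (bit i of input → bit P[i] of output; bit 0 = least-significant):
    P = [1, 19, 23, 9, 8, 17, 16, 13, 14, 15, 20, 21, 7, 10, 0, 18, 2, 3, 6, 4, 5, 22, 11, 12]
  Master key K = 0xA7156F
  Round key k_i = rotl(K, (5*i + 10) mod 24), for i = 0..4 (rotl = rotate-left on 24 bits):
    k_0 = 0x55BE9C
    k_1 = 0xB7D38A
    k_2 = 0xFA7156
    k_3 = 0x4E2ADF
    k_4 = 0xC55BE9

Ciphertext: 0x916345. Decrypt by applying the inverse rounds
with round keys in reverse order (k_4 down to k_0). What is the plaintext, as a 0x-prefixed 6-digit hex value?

s_0 = ciphertext = 0x916345
s_1 = InvRound(s_0, k_4) = 0x1F6E08
s_2 = InvRound(s_1, k_3) = 0x3AD9EC
s_3 = InvRound(s_2, k_2) = 0xD4C309
s_4 = InvRound(s_3, k_1) = 0x48902C
s_5 = InvRound(s_4, k_0) = 0x90BE54

0x90BE54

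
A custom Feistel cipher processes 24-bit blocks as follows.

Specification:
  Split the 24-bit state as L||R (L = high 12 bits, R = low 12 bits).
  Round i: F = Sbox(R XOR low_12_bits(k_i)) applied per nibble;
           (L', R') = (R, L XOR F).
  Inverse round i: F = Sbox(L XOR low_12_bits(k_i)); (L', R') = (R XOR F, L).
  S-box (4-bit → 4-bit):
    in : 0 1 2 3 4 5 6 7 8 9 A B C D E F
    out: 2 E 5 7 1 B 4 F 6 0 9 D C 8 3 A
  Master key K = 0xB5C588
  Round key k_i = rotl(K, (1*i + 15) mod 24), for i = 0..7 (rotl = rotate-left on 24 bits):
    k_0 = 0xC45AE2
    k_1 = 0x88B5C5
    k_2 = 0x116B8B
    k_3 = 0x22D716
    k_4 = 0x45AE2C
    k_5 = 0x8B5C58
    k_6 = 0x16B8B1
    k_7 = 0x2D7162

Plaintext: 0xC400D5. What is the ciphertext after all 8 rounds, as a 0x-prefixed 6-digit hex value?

0xF1143F

s_0 = plaintext = 0xC400D5
s_1 = Round(s_0, k_0) = 0x0D553F
s_2 = Round(s_1, k_1) = 0x53F27C
s_3 = Round(s_2, k_2) = 0x27C590
s_4 = Round(s_3, k_3) = 0x590718
s_5 = Round(s_4, k_4) = 0x7185E1
s_6 = Round(s_5, k_5) = 0x5E17C8
s_7 = Round(s_6, k_6) = 0x7C8F11
s_8 = Round(s_7, k_7) = 0xF1143F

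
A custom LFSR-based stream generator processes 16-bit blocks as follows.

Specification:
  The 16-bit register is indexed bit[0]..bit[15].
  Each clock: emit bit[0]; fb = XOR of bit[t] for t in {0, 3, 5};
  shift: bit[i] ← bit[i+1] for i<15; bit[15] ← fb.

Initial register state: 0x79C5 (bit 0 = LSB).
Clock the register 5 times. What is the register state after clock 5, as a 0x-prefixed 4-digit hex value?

reg_0 = 0x79C5
clock 1: out=1, reg = 0xBCE2
clock 2: out=0, reg = 0xDE71
clock 3: out=1, reg = 0x6F38
clock 4: out=0, reg = 0x379C
clock 5: out=0, reg = 0x9BCE

0x9BCE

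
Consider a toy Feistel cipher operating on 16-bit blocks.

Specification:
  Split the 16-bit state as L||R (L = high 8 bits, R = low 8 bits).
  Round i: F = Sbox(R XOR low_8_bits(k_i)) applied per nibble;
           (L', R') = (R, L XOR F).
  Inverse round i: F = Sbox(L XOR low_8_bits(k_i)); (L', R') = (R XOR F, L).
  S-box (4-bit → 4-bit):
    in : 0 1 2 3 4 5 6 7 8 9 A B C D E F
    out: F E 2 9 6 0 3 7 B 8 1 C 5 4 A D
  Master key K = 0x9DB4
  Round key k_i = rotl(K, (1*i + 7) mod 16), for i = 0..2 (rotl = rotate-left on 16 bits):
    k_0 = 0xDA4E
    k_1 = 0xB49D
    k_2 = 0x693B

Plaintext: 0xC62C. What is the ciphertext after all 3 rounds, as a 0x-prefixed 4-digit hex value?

0x14D9

s_0 = plaintext = 0xC62C
s_1 = Round(s_0, k_0) = 0x2CF4
s_2 = Round(s_1, k_1) = 0xF414
s_3 = Round(s_2, k_2) = 0x14D9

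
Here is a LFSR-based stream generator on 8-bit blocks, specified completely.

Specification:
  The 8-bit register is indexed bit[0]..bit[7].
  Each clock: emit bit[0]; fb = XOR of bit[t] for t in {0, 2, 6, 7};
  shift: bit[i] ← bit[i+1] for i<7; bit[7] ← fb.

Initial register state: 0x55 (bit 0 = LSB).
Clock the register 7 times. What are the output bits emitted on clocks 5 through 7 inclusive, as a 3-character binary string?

101

reg_0 = 0x55
clock 1: out=1, reg = 0xAA
clock 2: out=0, reg = 0xD5
clock 3: out=1, reg = 0x6A
clock 4: out=0, reg = 0xB5
clock 5: out=1, reg = 0xDA
clock 6: out=0, reg = 0x6D
clock 7: out=1, reg = 0xB6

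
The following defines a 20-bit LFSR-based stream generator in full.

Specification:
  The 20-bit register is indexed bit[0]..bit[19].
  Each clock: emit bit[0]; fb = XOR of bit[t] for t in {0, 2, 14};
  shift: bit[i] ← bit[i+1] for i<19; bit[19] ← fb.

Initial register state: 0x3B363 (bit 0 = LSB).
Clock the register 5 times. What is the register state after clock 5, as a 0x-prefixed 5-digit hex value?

0xA9D9B

reg_0 = 0x3B363
clock 1: out=1, reg = 0x9D9B1
clock 2: out=1, reg = 0x4ECD8
clock 3: out=0, reg = 0xA766C
clock 4: out=0, reg = 0x53B36
clock 5: out=0, reg = 0xA9D9B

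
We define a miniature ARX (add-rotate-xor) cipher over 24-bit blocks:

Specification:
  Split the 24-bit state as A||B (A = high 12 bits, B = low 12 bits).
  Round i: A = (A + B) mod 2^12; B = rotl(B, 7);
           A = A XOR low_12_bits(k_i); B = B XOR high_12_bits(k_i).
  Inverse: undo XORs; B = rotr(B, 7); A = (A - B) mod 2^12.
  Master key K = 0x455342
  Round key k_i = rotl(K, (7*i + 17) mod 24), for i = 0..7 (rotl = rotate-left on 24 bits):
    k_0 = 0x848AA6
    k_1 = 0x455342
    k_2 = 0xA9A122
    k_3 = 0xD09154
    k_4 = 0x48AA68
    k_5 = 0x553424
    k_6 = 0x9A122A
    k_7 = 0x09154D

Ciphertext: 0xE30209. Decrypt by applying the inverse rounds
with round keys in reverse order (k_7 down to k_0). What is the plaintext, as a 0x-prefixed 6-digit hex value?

0xCBC993

s_0 = ciphertext = 0xE30209
s_1 = InvRound(s_0, k_7) = 0x878305
s_2 = InvRound(s_1, k_6) = 0x5BD495
s_3 = InvRound(s_2, k_5) = 0x8D68C3
s_4 = InvRound(s_3, k_4) = 0x986938
s_5 = InvRound(s_4, k_3) = 0x2AA628
s_6 = InvRound(s_5, k_2) = 0xD2F659
s_7 = InvRound(s_6, k_1) = 0xCE9184
s_8 = InvRound(s_7, k_0) = 0xCBC993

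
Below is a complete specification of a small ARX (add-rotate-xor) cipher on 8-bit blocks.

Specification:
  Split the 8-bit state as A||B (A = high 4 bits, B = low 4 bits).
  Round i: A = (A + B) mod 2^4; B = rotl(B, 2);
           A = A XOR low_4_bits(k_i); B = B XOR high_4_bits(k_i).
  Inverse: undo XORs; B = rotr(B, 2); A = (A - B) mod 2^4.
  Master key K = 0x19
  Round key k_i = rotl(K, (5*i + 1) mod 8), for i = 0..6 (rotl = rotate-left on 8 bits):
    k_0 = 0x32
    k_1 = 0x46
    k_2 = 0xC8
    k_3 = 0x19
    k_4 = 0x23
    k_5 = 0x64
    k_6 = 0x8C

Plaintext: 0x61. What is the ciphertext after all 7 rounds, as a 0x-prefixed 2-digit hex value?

0x5D

s_0 = plaintext = 0x61
s_1 = Round(s_0, k_0) = 0x57
s_2 = Round(s_1, k_1) = 0xA9
s_3 = Round(s_2, k_2) = 0xBA
s_4 = Round(s_3, k_3) = 0xCB
s_5 = Round(s_4, k_4) = 0x4C
s_6 = Round(s_5, k_5) = 0x45
s_7 = Round(s_6, k_6) = 0x5D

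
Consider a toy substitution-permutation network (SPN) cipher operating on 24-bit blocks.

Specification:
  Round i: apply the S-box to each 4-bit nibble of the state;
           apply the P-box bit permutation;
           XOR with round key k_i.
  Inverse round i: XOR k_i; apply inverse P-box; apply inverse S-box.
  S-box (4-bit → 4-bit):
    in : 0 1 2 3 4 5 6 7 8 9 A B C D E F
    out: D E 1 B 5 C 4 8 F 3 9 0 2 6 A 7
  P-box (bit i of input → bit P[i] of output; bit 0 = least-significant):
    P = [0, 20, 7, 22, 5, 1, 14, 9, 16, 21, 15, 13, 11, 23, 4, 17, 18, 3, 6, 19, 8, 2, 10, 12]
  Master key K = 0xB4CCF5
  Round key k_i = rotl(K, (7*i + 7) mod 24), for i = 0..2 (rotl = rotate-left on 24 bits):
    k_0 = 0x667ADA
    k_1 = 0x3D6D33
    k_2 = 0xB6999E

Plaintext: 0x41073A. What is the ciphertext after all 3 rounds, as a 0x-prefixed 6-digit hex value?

0x12FFF4

s_0 = plaintext = 0x41073A
s_1 = Round(s_0, k_0) = 0x2C55A1
s_2 = Round(s_1, k_1) = 0x6FCE8B
s_3 = Round(s_2, k_2) = 0x12FFF4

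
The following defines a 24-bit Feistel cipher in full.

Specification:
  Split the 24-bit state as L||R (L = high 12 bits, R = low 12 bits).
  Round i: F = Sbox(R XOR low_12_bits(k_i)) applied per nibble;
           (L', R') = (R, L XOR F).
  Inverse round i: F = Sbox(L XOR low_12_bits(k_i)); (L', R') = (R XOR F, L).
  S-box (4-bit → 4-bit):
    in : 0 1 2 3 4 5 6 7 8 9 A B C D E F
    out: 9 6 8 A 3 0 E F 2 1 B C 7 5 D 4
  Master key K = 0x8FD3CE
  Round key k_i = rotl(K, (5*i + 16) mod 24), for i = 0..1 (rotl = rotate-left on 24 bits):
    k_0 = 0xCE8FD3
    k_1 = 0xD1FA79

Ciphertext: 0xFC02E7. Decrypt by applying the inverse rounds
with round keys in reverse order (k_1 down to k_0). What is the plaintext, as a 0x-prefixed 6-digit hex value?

s_0 = ciphertext = 0xFC02E7
s_1 = InvRound(s_0, k_1) = 0x226FC0
s_2 = InvRound(s_1, k_0) = 0xA80226

0xA80226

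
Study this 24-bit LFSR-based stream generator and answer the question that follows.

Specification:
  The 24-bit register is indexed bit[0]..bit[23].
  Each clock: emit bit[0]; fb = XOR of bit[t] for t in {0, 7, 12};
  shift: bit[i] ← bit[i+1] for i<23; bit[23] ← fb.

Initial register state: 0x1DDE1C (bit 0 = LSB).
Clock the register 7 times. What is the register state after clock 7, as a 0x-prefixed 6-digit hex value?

0xFA3BBC

reg_0 = 0x1DDE1C
clock 1: out=0, reg = 0x8EEF0E
clock 2: out=0, reg = 0x477787
clock 3: out=1, reg = 0xA3BBC3
clock 4: out=1, reg = 0xD1DDE1
clock 5: out=1, reg = 0xE8EEF0
clock 6: out=0, reg = 0xF47778
clock 7: out=0, reg = 0xFA3BBC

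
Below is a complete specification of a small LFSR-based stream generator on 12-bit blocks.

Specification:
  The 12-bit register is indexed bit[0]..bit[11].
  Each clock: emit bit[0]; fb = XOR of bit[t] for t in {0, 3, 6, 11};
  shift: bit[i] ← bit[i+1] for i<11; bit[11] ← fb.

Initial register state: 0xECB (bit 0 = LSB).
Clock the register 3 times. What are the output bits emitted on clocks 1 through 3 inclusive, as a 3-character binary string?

110

reg_0 = 0xECB
clock 1: out=1, reg = 0x765
clock 2: out=1, reg = 0x3B2
clock 3: out=0, reg = 0x1D9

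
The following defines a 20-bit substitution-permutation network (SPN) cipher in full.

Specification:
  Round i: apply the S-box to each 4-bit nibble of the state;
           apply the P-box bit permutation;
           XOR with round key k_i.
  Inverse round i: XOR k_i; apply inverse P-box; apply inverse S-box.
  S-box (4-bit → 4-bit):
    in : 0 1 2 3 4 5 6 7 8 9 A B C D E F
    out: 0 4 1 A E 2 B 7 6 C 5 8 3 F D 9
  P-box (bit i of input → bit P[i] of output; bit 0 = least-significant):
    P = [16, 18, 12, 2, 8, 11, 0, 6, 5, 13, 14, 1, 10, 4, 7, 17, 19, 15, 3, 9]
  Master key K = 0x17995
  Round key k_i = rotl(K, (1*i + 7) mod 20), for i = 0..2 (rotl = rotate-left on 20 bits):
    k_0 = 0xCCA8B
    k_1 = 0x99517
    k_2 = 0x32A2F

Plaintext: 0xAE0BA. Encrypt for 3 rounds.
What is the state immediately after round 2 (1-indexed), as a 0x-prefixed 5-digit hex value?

s_0 = plaintext = 0xAE0BA
s_1 = Round(s_0, k_0) = 0x7DE43
s_2 = Round(s_1, k_1) = 0x759E8
s_3 = Round(s_2, k_2) = 0xFFB74

0x759E8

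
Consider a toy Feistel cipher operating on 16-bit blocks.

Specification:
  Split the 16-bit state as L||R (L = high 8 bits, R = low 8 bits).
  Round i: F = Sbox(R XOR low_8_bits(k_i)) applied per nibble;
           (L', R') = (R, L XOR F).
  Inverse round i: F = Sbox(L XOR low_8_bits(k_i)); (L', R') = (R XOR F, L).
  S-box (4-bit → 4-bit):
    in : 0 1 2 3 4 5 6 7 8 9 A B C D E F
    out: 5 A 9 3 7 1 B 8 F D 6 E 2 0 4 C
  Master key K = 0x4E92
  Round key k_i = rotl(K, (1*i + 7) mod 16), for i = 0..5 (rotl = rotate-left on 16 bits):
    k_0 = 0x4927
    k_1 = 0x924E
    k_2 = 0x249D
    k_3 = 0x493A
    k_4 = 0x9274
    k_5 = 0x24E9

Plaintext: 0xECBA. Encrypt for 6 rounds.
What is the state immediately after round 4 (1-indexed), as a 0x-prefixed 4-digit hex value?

s_0 = plaintext = 0xECBA
s_1 = Round(s_0, k_0) = 0xBA3C
s_2 = Round(s_1, k_1) = 0x3C33
s_3 = Round(s_2, k_2) = 0x3358
s_4 = Round(s_3, k_3) = 0x588A
s_5 = Round(s_4, k_4) = 0x8A9C
s_6 = Round(s_5, k_5) = 0x9C0B

0x588A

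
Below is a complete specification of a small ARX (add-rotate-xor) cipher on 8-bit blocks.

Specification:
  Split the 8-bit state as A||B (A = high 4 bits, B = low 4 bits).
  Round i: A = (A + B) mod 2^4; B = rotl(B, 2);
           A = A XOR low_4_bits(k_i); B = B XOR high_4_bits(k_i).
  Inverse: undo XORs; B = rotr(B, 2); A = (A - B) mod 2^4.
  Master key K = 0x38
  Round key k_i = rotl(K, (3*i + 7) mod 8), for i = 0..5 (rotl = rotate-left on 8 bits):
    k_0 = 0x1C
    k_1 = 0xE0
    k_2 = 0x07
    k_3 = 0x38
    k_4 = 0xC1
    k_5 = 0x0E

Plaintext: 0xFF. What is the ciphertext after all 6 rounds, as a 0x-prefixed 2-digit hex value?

s_0 = plaintext = 0xFF
s_1 = Round(s_0, k_0) = 0x2E
s_2 = Round(s_1, k_1) = 0x05
s_3 = Round(s_2, k_2) = 0x25
s_4 = Round(s_3, k_3) = 0xF6
s_5 = Round(s_4, k_4) = 0x45
s_6 = Round(s_5, k_5) = 0x75

0x75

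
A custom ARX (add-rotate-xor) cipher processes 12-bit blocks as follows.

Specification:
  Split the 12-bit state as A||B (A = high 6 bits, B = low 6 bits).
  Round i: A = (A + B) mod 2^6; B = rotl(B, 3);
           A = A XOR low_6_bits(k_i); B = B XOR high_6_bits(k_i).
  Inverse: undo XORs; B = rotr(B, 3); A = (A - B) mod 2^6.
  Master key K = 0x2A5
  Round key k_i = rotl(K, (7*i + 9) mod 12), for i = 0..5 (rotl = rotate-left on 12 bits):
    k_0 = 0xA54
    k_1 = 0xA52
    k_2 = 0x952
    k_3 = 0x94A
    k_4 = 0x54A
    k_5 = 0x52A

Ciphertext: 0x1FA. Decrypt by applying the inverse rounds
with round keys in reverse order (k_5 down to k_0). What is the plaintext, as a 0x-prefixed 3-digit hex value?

0xDA9

s_0 = ciphertext = 0x1FA
s_1 = InvRound(s_0, k_5) = 0xE35
s_2 = InvRound(s_1, k_4) = 0xB84
s_3 = InvRound(s_2, k_3) = 0x60C
s_4 = InvRound(s_3, k_2) = 0xF4D
s_5 = InvRound(s_4, k_1) = 0x2E4
s_6 = InvRound(s_5, k_0) = 0xDA9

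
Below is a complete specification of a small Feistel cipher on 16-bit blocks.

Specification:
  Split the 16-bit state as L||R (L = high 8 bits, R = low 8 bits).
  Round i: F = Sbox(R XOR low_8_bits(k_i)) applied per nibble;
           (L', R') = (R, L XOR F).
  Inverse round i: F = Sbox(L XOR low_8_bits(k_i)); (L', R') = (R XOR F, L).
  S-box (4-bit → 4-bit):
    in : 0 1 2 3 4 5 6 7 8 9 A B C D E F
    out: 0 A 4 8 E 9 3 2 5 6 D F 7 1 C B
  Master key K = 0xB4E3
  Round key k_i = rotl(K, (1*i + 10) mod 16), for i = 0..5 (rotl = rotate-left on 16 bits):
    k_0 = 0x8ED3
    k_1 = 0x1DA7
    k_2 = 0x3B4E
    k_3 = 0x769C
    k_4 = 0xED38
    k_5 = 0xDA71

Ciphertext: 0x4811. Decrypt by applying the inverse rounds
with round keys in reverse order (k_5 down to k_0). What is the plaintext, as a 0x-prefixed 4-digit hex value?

s_0 = ciphertext = 0x4811
s_1 = InvRound(s_0, k_5) = 0x9748
s_2 = InvRound(s_1, k_4) = 0x9397
s_3 = InvRound(s_2, k_3) = 0x9C93
s_4 = InvRound(s_3, k_2) = 0x879C
s_5 = InvRound(s_4, k_1) = 0xDC87
s_6 = InvRound(s_5, k_0) = 0x8CDC

0x8CDC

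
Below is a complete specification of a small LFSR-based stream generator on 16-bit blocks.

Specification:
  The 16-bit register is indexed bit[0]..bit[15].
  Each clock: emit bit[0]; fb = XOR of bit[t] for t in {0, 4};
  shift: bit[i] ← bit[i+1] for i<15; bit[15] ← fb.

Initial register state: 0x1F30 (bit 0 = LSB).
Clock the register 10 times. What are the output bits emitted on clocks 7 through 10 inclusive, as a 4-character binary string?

0011

reg_0 = 0x1F30
clock 1: out=0, reg = 0x8F98
clock 2: out=0, reg = 0xC7CC
clock 3: out=0, reg = 0x63E6
clock 4: out=0, reg = 0x31F3
clock 5: out=1, reg = 0x18F9
clock 6: out=1, reg = 0x0C7C
clock 7: out=0, reg = 0x863E
clock 8: out=0, reg = 0xC31F
clock 9: out=1, reg = 0x618F
clock 10: out=1, reg = 0xB0C7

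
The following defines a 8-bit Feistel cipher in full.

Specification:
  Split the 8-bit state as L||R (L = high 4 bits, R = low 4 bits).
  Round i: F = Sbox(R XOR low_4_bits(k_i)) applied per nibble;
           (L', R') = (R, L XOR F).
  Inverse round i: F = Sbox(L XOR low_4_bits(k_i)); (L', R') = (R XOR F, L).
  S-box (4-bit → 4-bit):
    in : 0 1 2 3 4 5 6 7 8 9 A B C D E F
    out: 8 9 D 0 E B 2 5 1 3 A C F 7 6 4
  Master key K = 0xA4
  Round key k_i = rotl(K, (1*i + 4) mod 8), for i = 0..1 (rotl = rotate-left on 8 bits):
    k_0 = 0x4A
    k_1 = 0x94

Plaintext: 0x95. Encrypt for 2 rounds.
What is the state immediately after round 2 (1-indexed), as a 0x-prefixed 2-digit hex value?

0xD6

s_0 = plaintext = 0x95
s_1 = Round(s_0, k_0) = 0x5D
s_2 = Round(s_1, k_1) = 0xD6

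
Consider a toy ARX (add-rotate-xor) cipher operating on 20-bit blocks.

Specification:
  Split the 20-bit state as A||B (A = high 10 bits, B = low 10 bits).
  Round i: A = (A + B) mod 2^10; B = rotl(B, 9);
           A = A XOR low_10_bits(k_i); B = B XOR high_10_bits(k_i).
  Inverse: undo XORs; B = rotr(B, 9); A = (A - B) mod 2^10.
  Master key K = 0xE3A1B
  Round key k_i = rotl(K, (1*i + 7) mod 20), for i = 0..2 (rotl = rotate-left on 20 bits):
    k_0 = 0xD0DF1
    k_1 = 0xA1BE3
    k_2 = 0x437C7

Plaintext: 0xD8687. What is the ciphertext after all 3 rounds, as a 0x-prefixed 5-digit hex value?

0x51C4E

s_0 = plaintext = 0xD8687
s_1 = Round(s_0, k_0) = 0x06400
s_2 = Round(s_1, k_1) = 0xFEA86
s_3 = Round(s_2, k_2) = 0x51C4E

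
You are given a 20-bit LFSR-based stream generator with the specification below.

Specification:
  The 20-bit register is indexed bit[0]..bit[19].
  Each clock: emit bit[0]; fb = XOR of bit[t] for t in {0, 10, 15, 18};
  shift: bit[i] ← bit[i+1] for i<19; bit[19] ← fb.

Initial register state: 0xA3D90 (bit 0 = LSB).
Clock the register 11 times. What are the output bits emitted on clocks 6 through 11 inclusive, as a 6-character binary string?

001101

reg_0 = 0xA3D90
clock 1: out=0, reg = 0xD1EC8
clock 2: out=0, reg = 0x68F64
clock 3: out=0, reg = 0xB47B2
clock 4: out=0, reg = 0xDA3D9
clock 5: out=1, reg = 0xED1EC
clock 6: out=0, reg = 0x768F6
clock 7: out=0, reg = 0xBB47B
clock 8: out=1, reg = 0xDDA3D
clock 9: out=1, reg = 0xEED1E
clock 10: out=0, reg = 0xF768F
clock 11: out=1, reg = 0xFBB47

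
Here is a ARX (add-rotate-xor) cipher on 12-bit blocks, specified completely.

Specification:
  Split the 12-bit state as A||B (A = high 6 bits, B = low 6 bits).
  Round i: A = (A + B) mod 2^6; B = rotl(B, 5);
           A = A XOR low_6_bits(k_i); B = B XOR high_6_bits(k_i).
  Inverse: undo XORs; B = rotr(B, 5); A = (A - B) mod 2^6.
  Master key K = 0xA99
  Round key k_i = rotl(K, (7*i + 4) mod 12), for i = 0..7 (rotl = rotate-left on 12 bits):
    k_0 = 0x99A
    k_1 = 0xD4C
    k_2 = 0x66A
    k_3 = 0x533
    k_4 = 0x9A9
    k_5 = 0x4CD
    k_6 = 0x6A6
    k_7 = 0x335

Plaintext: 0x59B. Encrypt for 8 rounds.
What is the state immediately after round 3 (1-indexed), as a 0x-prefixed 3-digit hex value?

s_0 = plaintext = 0x59B
s_1 = Round(s_0, k_0) = 0xACB
s_2 = Round(s_1, k_1) = 0xE90
s_3 = Round(s_2, k_2) = 0x811
s_4 = Round(s_3, k_3) = 0x0BC
s_5 = Round(s_4, k_4) = 0x5F8
s_6 = Round(s_5, k_5) = 0x08F
s_7 = Round(s_6, k_6) = 0xDFD
s_8 = Round(s_7, k_7) = 0x072

0x811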